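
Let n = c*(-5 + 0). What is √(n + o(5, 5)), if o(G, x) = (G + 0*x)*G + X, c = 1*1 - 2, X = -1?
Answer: √29 ≈ 5.3852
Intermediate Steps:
c = -1 (c = 1 - 2 = -1)
o(G, x) = -1 + G² (o(G, x) = (G + 0*x)*G - 1 = (G + 0)*G - 1 = G*G - 1 = G² - 1 = -1 + G²)
n = 5 (n = -(-5 + 0) = -1*(-5) = 5)
√(n + o(5, 5)) = √(5 + (-1 + 5²)) = √(5 + (-1 + 25)) = √(5 + 24) = √29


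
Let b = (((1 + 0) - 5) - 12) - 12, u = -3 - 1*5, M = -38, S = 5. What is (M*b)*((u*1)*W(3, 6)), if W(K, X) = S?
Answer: -42560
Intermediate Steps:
W(K, X) = 5
u = -8 (u = -3 - 5 = -8)
b = -28 (b = ((1 - 5) - 12) - 12 = (-4 - 12) - 12 = -16 - 12 = -28)
(M*b)*((u*1)*W(3, 6)) = (-38*(-28))*(-8*1*5) = 1064*(-8*5) = 1064*(-40) = -42560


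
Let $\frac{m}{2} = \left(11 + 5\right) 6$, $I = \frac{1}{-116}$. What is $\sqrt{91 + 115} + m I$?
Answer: $- \frac{48}{29} + \sqrt{206} \approx 12.698$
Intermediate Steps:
$I = - \frac{1}{116} \approx -0.0086207$
$m = 192$ ($m = 2 \left(11 + 5\right) 6 = 2 \cdot 16 \cdot 6 = 2 \cdot 96 = 192$)
$\sqrt{91 + 115} + m I = \sqrt{91 + 115} + 192 \left(- \frac{1}{116}\right) = \sqrt{206} - \frac{48}{29} = - \frac{48}{29} + \sqrt{206}$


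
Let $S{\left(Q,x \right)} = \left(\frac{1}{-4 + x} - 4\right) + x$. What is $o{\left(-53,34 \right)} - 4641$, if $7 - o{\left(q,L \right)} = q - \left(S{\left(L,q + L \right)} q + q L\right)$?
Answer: $- \frac{118719}{23} \approx -5161.7$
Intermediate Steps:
$S{\left(Q,x \right)} = -4 + x + \frac{1}{-4 + x}$ ($S{\left(Q,x \right)} = \left(-4 + \frac{1}{-4 + x}\right) + x = -4 + x + \frac{1}{-4 + x}$)
$o{\left(q,L \right)} = 7 - q + L q + \frac{q \left(17 + \left(L + q\right)^{2} - 8 L - 8 q\right)}{-4 + L + q}$ ($o{\left(q,L \right)} = 7 - \left(q - \left(\frac{17 + \left(q + L\right)^{2} - 8 \left(q + L\right)}{-4 + \left(q + L\right)} q + q L\right)\right) = 7 - \left(q - \left(\frac{17 + \left(L + q\right)^{2} - 8 \left(L + q\right)}{-4 + \left(L + q\right)} q + L q\right)\right) = 7 - \left(q - \left(\frac{17 + \left(L + q\right)^{2} - \left(8 L + 8 q\right)}{-4 + L + q} q + L q\right)\right) = 7 - \left(q - \left(\frac{17 + \left(L + q\right)^{2} - 8 L - 8 q}{-4 + L + q} q + L q\right)\right) = 7 - \left(q - \left(\frac{q \left(17 + \left(L + q\right)^{2} - 8 L - 8 q\right)}{-4 + L + q} + L q\right)\right) = 7 - \left(q - \left(L q + \frac{q \left(17 + \left(L + q\right)^{2} - 8 L - 8 q\right)}{-4 + L + q}\right)\right) = 7 - \left(q - L q - \frac{q \left(17 + \left(L + q\right)^{2} - 8 L - 8 q\right)}{-4 + L + q}\right) = 7 + \left(- q + L q + \frac{q \left(17 + \left(L + q\right)^{2} - 8 L - 8 q\right)}{-4 + L + q}\right) = 7 - q + L q + \frac{q \left(17 + \left(L + q\right)^{2} - 8 L - 8 q\right)}{-4 + L + q}$)
$o{\left(-53,34 \right)} - 4641 = \frac{- 53 \left(17 + \left(34 - 53\right)^{2} - 272 - -424\right) + \left(-4 + 34 - 53\right) \left(7 - -53 + 34 \left(-53\right)\right)}{-4 + 34 - 53} - 4641 = \frac{- 53 \left(17 + \left(-19\right)^{2} - 272 + 424\right) - 23 \left(7 + 53 - 1802\right)}{-23} - 4641 = - \frac{- 53 \left(17 + 361 - 272 + 424\right) - -40066}{23} - 4641 = - \frac{\left(-53\right) 530 + 40066}{23} - 4641 = - \frac{-28090 + 40066}{23} - 4641 = \left(- \frac{1}{23}\right) 11976 - 4641 = - \frac{11976}{23} - 4641 = - \frac{118719}{23}$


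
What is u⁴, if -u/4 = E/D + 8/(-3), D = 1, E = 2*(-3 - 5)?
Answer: 2517630976/81 ≈ 3.1082e+7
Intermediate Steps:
E = -16 (E = 2*(-8) = -16)
u = 224/3 (u = -4*(-16/1 + 8/(-3)) = -4*(-16*1 + 8*(-⅓)) = -4*(-16 - 8/3) = -4*(-56/3) = 224/3 ≈ 74.667)
u⁴ = (224/3)⁴ = 2517630976/81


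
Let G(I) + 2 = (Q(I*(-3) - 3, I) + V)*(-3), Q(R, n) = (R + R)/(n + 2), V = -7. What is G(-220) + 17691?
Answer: 1932361/109 ≈ 17728.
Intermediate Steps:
Q(R, n) = 2*R/(2 + n) (Q(R, n) = (2*R)/(2 + n) = 2*R/(2 + n))
G(I) = 19 - 6*(-3 - 3*I)/(2 + I) (G(I) = -2 + (2*(I*(-3) - 3)/(2 + I) - 7)*(-3) = -2 + (2*(-3*I - 3)/(2 + I) - 7)*(-3) = -2 + (2*(-3 - 3*I)/(2 + I) - 7)*(-3) = -2 + (-7 + 2*(-3 - 3*I)/(2 + I))*(-3) = -2 + (21 - 6*(-3 - 3*I)/(2 + I)) = 19 - 6*(-3 - 3*I)/(2 + I))
G(-220) + 17691 = (56 + 37*(-220))/(2 - 220) + 17691 = (56 - 8140)/(-218) + 17691 = -1/218*(-8084) + 17691 = 4042/109 + 17691 = 1932361/109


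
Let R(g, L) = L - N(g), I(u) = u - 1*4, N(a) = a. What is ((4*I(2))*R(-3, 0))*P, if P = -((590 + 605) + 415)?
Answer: 38640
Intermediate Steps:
I(u) = -4 + u (I(u) = u - 4 = -4 + u)
R(g, L) = L - g
P = -1610 (P = -(1195 + 415) = -1*1610 = -1610)
((4*I(2))*R(-3, 0))*P = ((4*(-4 + 2))*(0 - 1*(-3)))*(-1610) = ((4*(-2))*(0 + 3))*(-1610) = -8*3*(-1610) = -24*(-1610) = 38640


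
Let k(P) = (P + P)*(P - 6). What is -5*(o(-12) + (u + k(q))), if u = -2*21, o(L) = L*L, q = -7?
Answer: -1420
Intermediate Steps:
o(L) = L²
k(P) = 2*P*(-6 + P) (k(P) = (2*P)*(-6 + P) = 2*P*(-6 + P))
u = -42
-5*(o(-12) + (u + k(q))) = -5*((-12)² + (-42 + 2*(-7)*(-6 - 7))) = -5*(144 + (-42 + 2*(-7)*(-13))) = -5*(144 + (-42 + 182)) = -5*(144 + 140) = -5*284 = -1420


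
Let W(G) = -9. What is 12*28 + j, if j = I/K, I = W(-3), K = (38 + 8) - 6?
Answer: 13431/40 ≈ 335.77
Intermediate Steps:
K = 40 (K = 46 - 6 = 40)
I = -9
j = -9/40 ≈ -0.22500
12*28 + j = 12*28 - 9/40 = 336 - 9/40 = 13431/40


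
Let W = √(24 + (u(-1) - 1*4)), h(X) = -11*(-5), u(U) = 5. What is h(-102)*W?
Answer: 275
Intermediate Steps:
h(X) = 55
W = 5 (W = √(24 + (5 - 1*4)) = √(24 + (5 - 4)) = √(24 + 1) = √25 = 5)
h(-102)*W = 55*5 = 275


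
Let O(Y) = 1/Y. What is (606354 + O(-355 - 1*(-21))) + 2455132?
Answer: 1022536323/334 ≈ 3.0615e+6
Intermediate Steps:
(606354 + O(-355 - 1*(-21))) + 2455132 = (606354 + 1/(-355 - 1*(-21))) + 2455132 = (606354 + 1/(-355 + 21)) + 2455132 = (606354 + 1/(-334)) + 2455132 = (606354 - 1/334) + 2455132 = 202522235/334 + 2455132 = 1022536323/334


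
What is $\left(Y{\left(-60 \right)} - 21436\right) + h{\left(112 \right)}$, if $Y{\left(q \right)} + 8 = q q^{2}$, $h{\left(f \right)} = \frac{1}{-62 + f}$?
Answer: $- \frac{11872199}{50} \approx -2.3744 \cdot 10^{5}$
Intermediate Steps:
$Y{\left(q \right)} = -8 + q^{3}$ ($Y{\left(q \right)} = -8 + q q^{2} = -8 + q^{3}$)
$\left(Y{\left(-60 \right)} - 21436\right) + h{\left(112 \right)} = \left(\left(-8 + \left(-60\right)^{3}\right) - 21436\right) + \frac{1}{-62 + 112} = \left(\left(-8 - 216000\right) - 21436\right) + \frac{1}{50} = \left(-216008 - 21436\right) + \frac{1}{50} = -237444 + \frac{1}{50} = - \frac{11872199}{50}$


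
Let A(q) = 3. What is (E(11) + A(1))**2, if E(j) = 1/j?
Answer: 1156/121 ≈ 9.5537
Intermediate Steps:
(E(11) + A(1))**2 = (1/11 + 3)**2 = (34/11)**2 = 1156/121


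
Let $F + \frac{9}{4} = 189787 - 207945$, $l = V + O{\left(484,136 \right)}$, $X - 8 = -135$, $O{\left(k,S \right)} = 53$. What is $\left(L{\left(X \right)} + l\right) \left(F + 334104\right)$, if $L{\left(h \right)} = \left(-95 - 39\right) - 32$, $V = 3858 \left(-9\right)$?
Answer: $- \frac{44023602125}{4} \approx -1.1006 \cdot 10^{10}$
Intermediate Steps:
$V = -34722$
$X = -127$ ($X = 8 - 135 = -127$)
$L{\left(h \right)} = -166$ ($L{\left(h \right)} = -134 - 32 = -166$)
$l = -34669$ ($l = -34722 + 53 = -34669$)
$F = - \frac{72641}{4}$ ($F = - \frac{9}{4} + \left(189787 - 207945\right) = - \frac{9}{4} - 18158 = - \frac{72641}{4} \approx -18160.0$)
$\left(L{\left(X \right)} + l\right) \left(F + 334104\right) = \left(-166 - 34669\right) \left(- \frac{72641}{4} + 334104\right) = \left(-34835\right) \frac{1263775}{4} = - \frac{44023602125}{4}$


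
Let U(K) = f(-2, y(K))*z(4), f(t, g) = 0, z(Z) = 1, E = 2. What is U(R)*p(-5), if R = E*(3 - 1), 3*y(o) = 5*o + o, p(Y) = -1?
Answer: 0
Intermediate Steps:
y(o) = 2*o (y(o) = (5*o + o)/3 = (6*o)/3 = 2*o)
R = 4 (R = 2*(3 - 1) = 2*2 = 4)
U(K) = 0 (U(K) = 0*1 = 0)
U(R)*p(-5) = 0*(-1) = 0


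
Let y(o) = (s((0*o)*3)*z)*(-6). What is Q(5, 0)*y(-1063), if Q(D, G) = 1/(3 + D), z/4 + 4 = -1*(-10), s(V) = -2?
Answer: 36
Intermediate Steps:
z = 24 (z = -16 + 4*(-1*(-10)) = -16 + 4*10 = -16 + 40 = 24)
y(o) = 288 (y(o) = -2*24*(-6) = -48*(-6) = 288)
Q(5, 0)*y(-1063) = 288/(3 + 5) = 288/8 = (⅛)*288 = 36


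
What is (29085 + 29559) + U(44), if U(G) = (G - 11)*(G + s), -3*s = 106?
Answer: 58930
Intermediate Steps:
s = -106/3 (s = -⅓*106 = -106/3 ≈ -35.333)
U(G) = (-11 + G)*(-106/3 + G) (U(G) = (G - 11)*(G - 106/3) = (-11 + G)*(-106/3 + G))
(29085 + 29559) + U(44) = (29085 + 29559) + (1166/3 + 44² - 139/3*44) = 58644 + (1166/3 + 1936 - 6116/3) = 58644 + 286 = 58930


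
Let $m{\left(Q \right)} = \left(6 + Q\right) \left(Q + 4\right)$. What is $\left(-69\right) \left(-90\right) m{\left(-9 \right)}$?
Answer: $93150$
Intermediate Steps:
$m{\left(Q \right)} = \left(4 + Q\right) \left(6 + Q\right)$ ($m{\left(Q \right)} = \left(6 + Q\right) \left(4 + Q\right) = \left(4 + Q\right) \left(6 + Q\right)$)
$\left(-69\right) \left(-90\right) m{\left(-9 \right)} = \left(-69\right) \left(-90\right) \left(24 + \left(-9\right)^{2} + 10 \left(-9\right)\right) = 6210 \left(24 + 81 - 90\right) = 6210 \cdot 15 = 93150$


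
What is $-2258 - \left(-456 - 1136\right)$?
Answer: $-666$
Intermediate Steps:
$-2258 - \left(-456 - 1136\right) = -2258 - -1592 = -2258 + 1592 = -666$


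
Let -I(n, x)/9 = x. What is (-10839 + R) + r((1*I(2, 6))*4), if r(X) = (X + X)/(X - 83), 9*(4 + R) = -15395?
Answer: -33777730/2691 ≈ -12552.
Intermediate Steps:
R = -15431/9 (R = -4 + (⅑)*(-15395) = -4 - 15395/9 = -15431/9 ≈ -1714.6)
I(n, x) = -9*x
r(X) = 2*X/(-83 + X) (r(X) = (2*X)/(-83 + X) = 2*X/(-83 + X))
(-10839 + R) + r((1*I(2, 6))*4) = (-10839 - 15431/9) + 2*((1*(-9*6))*4)/(-83 + (1*(-9*6))*4) = -112982/9 + 2*((1*(-54))*4)/(-83 + (1*(-54))*4) = -112982/9 + 2*(-54*4)/(-83 - 54*4) = -112982/9 + 2*(-216)/(-83 - 216) = -112982/9 + 2*(-216)/(-299) = -112982/9 + 2*(-216)*(-1/299) = -112982/9 + 432/299 = -33777730/2691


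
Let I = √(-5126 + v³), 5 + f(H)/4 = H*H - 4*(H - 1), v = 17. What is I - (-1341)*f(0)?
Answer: -5364 + I*√213 ≈ -5364.0 + 14.595*I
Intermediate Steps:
f(H) = -4 - 16*H + 4*H² (f(H) = -20 + 4*(H*H - 4*(H - 1)) = -20 + 4*(H² - 4*(-1 + H)) = -20 + 4*(H² + (4 - 4*H)) = -20 + 4*(4 + H² - 4*H) = -20 + (16 - 16*H + 4*H²) = -4 - 16*H + 4*H²)
I = I*√213 (I = √(-5126 + 17³) = √(-5126 + 4913) = √(-213) = I*√213 ≈ 14.595*I)
I - (-1341)*f(0) = I*√213 - (-1341)*(-4 - 16*0 + 4*0²) = I*√213 - (-1341)*(-4 + 0 + 4*0) = I*√213 - (-1341)*(-4 + 0 + 0) = I*√213 - (-1341)*(-4) = I*√213 - 1*5364 = I*√213 - 5364 = -5364 + I*√213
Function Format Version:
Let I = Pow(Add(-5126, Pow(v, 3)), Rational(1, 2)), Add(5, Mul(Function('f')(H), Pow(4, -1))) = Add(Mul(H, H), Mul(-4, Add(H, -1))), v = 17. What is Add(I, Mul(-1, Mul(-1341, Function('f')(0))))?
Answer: Add(-5364, Mul(I, Pow(213, Rational(1, 2)))) ≈ Add(-5364.0, Mul(14.595, I))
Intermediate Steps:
Function('f')(H) = Add(-4, Mul(-16, H), Mul(4, Pow(H, 2))) (Function('f')(H) = Add(-20, Mul(4, Add(Mul(H, H), Mul(-4, Add(H, -1))))) = Add(-20, Mul(4, Add(Pow(H, 2), Mul(-4, Add(-1, H))))) = Add(-20, Mul(4, Add(Pow(H, 2), Add(4, Mul(-4, H))))) = Add(-20, Mul(4, Add(4, Pow(H, 2), Mul(-4, H)))) = Add(-20, Add(16, Mul(-16, H), Mul(4, Pow(H, 2)))) = Add(-4, Mul(-16, H), Mul(4, Pow(H, 2))))
I = Mul(I, Pow(213, Rational(1, 2))) (I = Pow(Add(-5126, Pow(17, 3)), Rational(1, 2)) = Pow(Add(-5126, 4913), Rational(1, 2)) = Pow(-213, Rational(1, 2)) = Mul(I, Pow(213, Rational(1, 2))) ≈ Mul(14.595, I))
Add(I, Mul(-1, Mul(-1341, Function('f')(0)))) = Add(Mul(I, Pow(213, Rational(1, 2))), Mul(-1, Mul(-1341, Add(-4, Mul(-16, 0), Mul(4, Pow(0, 2)))))) = Add(Mul(I, Pow(213, Rational(1, 2))), Mul(-1, Mul(-1341, Add(-4, 0, Mul(4, 0))))) = Add(Mul(I, Pow(213, Rational(1, 2))), Mul(-1, Mul(-1341, Add(-4, 0, 0)))) = Add(Mul(I, Pow(213, Rational(1, 2))), Mul(-1, Mul(-1341, -4))) = Add(Mul(I, Pow(213, Rational(1, 2))), Mul(-1, 5364)) = Add(Mul(I, Pow(213, Rational(1, 2))), -5364) = Add(-5364, Mul(I, Pow(213, Rational(1, 2))))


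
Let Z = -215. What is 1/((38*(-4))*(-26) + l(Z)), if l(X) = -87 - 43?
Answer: 1/3822 ≈ 0.00026164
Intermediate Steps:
l(X) = -130
1/((38*(-4))*(-26) + l(Z)) = 1/((38*(-4))*(-26) - 130) = 1/(-152*(-26) - 130) = 1/(3952 - 130) = 1/3822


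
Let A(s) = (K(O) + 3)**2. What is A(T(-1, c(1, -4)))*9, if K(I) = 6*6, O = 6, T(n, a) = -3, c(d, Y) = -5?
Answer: 13689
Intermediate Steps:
K(I) = 36
A(s) = 1521 (A(s) = (36 + 3)**2 = 39**2 = 1521)
A(T(-1, c(1, -4)))*9 = 1521*9 = 13689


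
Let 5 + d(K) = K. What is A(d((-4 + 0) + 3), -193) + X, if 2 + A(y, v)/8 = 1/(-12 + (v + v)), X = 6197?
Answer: 1230015/199 ≈ 6181.0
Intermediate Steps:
d(K) = -5 + K
A(y, v) = -16 + 8/(-12 + 2*v) (A(y, v) = -16 + 8/(-12 + (v + v)) = -16 + 8/(-12 + 2*v))
A(d((-4 + 0) + 3), -193) + X = 4*(25 - 4*(-193))/(-6 - 193) + 6197 = 4*(25 + 772)/(-199) + 6197 = 4*(-1/199)*797 + 6197 = -3188/199 + 6197 = 1230015/199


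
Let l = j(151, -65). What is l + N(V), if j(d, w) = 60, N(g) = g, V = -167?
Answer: -107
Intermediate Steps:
l = 60
l + N(V) = 60 - 167 = -107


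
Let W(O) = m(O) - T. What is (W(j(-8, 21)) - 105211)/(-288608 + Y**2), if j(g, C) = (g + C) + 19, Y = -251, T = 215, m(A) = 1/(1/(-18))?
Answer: 105444/225607 ≈ 0.46738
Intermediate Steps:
m(A) = -18 (m(A) = 1/(-1/18) = -18)
j(g, C) = 19 + C + g (j(g, C) = (C + g) + 19 = 19 + C + g)
W(O) = -233 (W(O) = -18 - 1*215 = -18 - 215 = -233)
(W(j(-8, 21)) - 105211)/(-288608 + Y**2) = (-233 - 105211)/(-288608 + (-251)**2) = -105444/(-288608 + 63001) = -105444/(-225607) = -105444*(-1/225607) = 105444/225607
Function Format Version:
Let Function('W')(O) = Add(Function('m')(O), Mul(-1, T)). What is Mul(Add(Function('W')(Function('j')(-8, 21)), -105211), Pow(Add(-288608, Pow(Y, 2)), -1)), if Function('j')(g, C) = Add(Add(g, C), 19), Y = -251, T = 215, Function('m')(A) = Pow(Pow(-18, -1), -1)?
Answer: Rational(105444, 225607) ≈ 0.46738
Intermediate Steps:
Function('m')(A) = -18 (Function('m')(A) = Pow(Rational(-1, 18), -1) = -18)
Function('j')(g, C) = Add(19, C, g) (Function('j')(g, C) = Add(Add(C, g), 19) = Add(19, C, g))
Function('W')(O) = -233 (Function('W')(O) = Add(-18, Mul(-1, 215)) = Add(-18, -215) = -233)
Mul(Add(Function('W')(Function('j')(-8, 21)), -105211), Pow(Add(-288608, Pow(Y, 2)), -1)) = Mul(Add(-233, -105211), Pow(Add(-288608, Pow(-251, 2)), -1)) = Mul(-105444, Pow(Add(-288608, 63001), -1)) = Mul(-105444, Pow(-225607, -1)) = Mul(-105444, Rational(-1, 225607)) = Rational(105444, 225607)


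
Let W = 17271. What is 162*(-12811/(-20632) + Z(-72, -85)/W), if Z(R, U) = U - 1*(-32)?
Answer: 1981487565/19796404 ≈ 100.09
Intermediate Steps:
Z(R, U) = 32 + U (Z(R, U) = U + 32 = 32 + U)
162*(-12811/(-20632) + Z(-72, -85)/W) = 162*(-12811/(-20632) + (32 - 85)/17271) = 162*(-12811*(-1/20632) - 53*1/17271) = 162*(12811/20632 - 53/17271) = 162*(220165285/356335272) = 1981487565/19796404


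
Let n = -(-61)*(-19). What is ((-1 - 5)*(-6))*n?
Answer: -41724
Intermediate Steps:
n = -1159 (n = -61*19 = -1159)
((-1 - 5)*(-6))*n = ((-1 - 5)*(-6))*(-1159) = -6*(-6)*(-1159) = 36*(-1159) = -41724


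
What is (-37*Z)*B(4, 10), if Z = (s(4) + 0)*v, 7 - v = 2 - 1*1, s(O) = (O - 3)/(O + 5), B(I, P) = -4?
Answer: 296/3 ≈ 98.667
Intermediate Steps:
s(O) = (-3 + O)/(5 + O)
v = 6 (v = 7 - (2 - 1*1) = 7 - (2 - 1) = 7 - 1*1 = 7 - 1 = 6)
Z = ⅔ (Z = ((-3 + 4)/(5 + 4) + 0)*6 = (1/9 + 0)*6 = ((⅑)*1 + 0)*6 = (⅑ + 0)*6 = (⅑)*6 = ⅔ ≈ 0.66667)
(-37*Z)*B(4, 10) = -37*⅔*(-4) = -74/3*(-4) = 296/3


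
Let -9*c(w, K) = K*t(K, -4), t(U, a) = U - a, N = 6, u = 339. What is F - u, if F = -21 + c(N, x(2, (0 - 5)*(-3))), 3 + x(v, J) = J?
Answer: -1144/3 ≈ -381.33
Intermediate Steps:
x(v, J) = -3 + J
c(w, K) = -K*(4 + K)/9 (c(w, K) = -K*(K - 1*(-4))/9 = -K*(K + 4)/9 = -K*(4 + K)/9)
F = -127/3 (F = -21 - (-3 + (0 - 5)*(-3))*(4 + (-3 + (0 - 5)*(-3)))/9 = -21 - (-3 - 5*(-3))*(4 + (-3 - 5*(-3)))/9 = -21 - (-3 + 15)*(4 + (-3 + 15))/9 = -21 - ⅑*12*(4 + 12) = -21 - ⅑*12*16 = -21 - 64/3 = -127/3 ≈ -42.333)
F - u = -127/3 - 1*339 = -127/3 - 339 = -1144/3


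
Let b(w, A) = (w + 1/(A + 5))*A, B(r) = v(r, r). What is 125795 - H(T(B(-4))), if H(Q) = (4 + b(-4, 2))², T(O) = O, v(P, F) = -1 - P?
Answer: 6163279/49 ≈ 1.2578e+5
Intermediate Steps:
B(r) = -1 - r
b(w, A) = A*(w + 1/(5 + A)) (b(w, A) = (w + 1/(5 + A))*A = A*(w + 1/(5 + A)))
H(Q) = 676/49 (H(Q) = (4 + 2*(1 + 5*(-4) + 2*(-4))/(5 + 2))² = (4 + 2*(1 - 20 - 8)/7)² = (4 + 2*(⅐)*(-27))² = (4 - 54/7)² = (-26/7)² = 676/49)
125795 - H(T(B(-4))) = 125795 - 1*676/49 = 125795 - 676/49 = 6163279/49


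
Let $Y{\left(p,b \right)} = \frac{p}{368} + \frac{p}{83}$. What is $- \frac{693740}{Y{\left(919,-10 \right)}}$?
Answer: $- \frac{21189594560}{414469} \approx -51125.0$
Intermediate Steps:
$Y{\left(p,b \right)} = \frac{451 p}{30544}$ ($Y{\left(p,b \right)} = p \frac{1}{368} + p \frac{1}{83} = \frac{p}{368} + \frac{p}{83} = \frac{451 p}{30544}$)
$- \frac{693740}{Y{\left(919,-10 \right)}} = - \frac{693740}{\frac{451}{30544} \cdot 919} = - \frac{693740}{\frac{414469}{30544}} = \left(-693740\right) \frac{30544}{414469} = - \frac{21189594560}{414469}$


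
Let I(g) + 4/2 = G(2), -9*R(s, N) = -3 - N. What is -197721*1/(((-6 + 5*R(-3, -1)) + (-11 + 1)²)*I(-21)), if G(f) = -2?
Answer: 1779489/3424 ≈ 519.71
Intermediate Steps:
R(s, N) = ⅓ + N/9 (R(s, N) = -(-3 - N)/9 = ⅓ + N/9)
I(g) = -4 (I(g) = -2 - 2 = -4)
-197721*1/(((-6 + 5*R(-3, -1)) + (-11 + 1)²)*I(-21)) = -197721*(-1/(4*((-6 + 5*(⅓ + (⅑)*(-1))) + (-11 + 1)²))) = -197721*(-1/(4*((-6 + 5*(⅓ - ⅑)) + (-10)²))) = -197721*(-1/(4*((-6 + 5*(2/9)) + 100))) = -197721*(-1/(4*((-6 + 10/9) + 100))) = -197721*(-1/(4*(-44/9 + 100))) = -197721/((856/9)*(-4)) = -197721/(-3424/9) = -197721*(-9/3424) = 1779489/3424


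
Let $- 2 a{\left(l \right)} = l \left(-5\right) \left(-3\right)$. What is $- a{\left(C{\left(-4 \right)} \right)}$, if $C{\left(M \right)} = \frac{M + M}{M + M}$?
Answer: $\frac{15}{2} \approx 7.5$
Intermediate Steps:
$C{\left(M \right)} = 1$ ($C{\left(M \right)} = \frac{2 M}{2 M} = 2 M \frac{1}{2 M} = 1$)
$a{\left(l \right)} = - \frac{15 l}{2}$ ($a{\left(l \right)} = - \frac{l \left(-5\right) \left(-3\right)}{2} = - \frac{- 5 l \left(-3\right)}{2} = - \frac{15 l}{2}$)
$- a{\left(C{\left(-4 \right)} \right)} = - \frac{\left(-15\right) 1}{2} = \left(-1\right) \left(- \frac{15}{2}\right) = \frac{15}{2}$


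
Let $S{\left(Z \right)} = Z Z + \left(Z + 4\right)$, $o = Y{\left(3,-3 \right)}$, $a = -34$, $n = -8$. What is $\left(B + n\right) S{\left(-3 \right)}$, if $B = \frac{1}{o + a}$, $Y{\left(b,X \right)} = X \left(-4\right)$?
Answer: $- \frac{885}{11} \approx -80.455$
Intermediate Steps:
$Y{\left(b,X \right)} = - 4 X$
$o = 12$ ($o = \left(-4\right) \left(-3\right) = 12$)
$B = - \frac{1}{22}$ ($B = \frac{1}{12 - 34} = \frac{1}{-22} = - \frac{1}{22} \approx -0.045455$)
$S{\left(Z \right)} = 4 + Z + Z^{2}$ ($S{\left(Z \right)} = Z^{2} + \left(4 + Z\right) = 4 + Z + Z^{2}$)
$\left(B + n\right) S{\left(-3 \right)} = \left(- \frac{1}{22} - 8\right) \left(4 - 3 + \left(-3\right)^{2}\right) = - \frac{177 \left(4 - 3 + 9\right)}{22} = \left(- \frac{177}{22}\right) 10 = - \frac{885}{11}$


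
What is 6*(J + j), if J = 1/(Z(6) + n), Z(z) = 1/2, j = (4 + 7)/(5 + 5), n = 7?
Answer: 37/5 ≈ 7.4000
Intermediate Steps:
j = 11/10 ≈ 1.1000
Z(z) = ½
J = 2/15 (J = 1/(½ + 7) = 1/(15/2) = 2/15 ≈ 0.13333)
6*(J + j) = 6*(2/15 + 11/10) = 6*(37/30) = 37/5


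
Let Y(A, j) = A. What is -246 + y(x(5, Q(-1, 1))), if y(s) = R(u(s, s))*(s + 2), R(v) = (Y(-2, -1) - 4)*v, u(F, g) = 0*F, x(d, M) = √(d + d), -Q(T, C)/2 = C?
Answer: -246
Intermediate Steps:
Q(T, C) = -2*C
x(d, M) = √2*√d (x(d, M) = √(2*d) = √2*√d)
u(F, g) = 0
R(v) = -6*v (R(v) = (-2 - 4)*v = -6*v)
y(s) = 0 (y(s) = (-6*0)*(s + 2) = 0*(2 + s) = 0)
-246 + y(x(5, Q(-1, 1))) = -246 + 0 = -246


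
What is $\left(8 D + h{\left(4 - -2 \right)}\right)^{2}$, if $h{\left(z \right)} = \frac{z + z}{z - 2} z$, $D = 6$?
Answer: $4356$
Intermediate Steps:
$h{\left(z \right)} = \frac{2 z^{2}}{-2 + z}$ ($h{\left(z \right)} = \frac{2 z}{-2 + z} z = \frac{2 z^{2}}{-2 + z}$)
$\left(8 D + h{\left(4 - -2 \right)}\right)^{2} = \left(8 \cdot 6 + \frac{2 \left(4 - -2\right)^{2}}{-2 + \left(4 - -2\right)}\right)^{2} = \left(48 + \frac{2 \left(4 + 2\right)^{2}}{-2 + \left(4 + 2\right)}\right)^{2} = \left(48 + \frac{2 \cdot 6^{2}}{-2 + 6}\right)^{2} = \left(48 + 2 \cdot 36 \cdot \frac{1}{4}\right)^{2} = \left(48 + 18\right)^{2} = 66^{2} = 4356$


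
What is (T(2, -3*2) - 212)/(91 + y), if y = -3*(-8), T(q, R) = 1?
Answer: -211/115 ≈ -1.8348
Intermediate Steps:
y = 24
(T(2, -3*2) - 212)/(91 + y) = (1 - 212)/(91 + 24) = -211/115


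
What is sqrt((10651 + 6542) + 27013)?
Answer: 31*sqrt(46) ≈ 210.25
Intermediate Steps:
sqrt((10651 + 6542) + 27013) = sqrt(17193 + 27013) = sqrt(44206) = 31*sqrt(46)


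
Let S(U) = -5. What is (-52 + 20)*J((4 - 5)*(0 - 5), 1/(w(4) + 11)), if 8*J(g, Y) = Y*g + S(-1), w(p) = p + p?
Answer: 360/19 ≈ 18.947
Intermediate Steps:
w(p) = 2*p
J(g, Y) = -5/8 + Y*g/8 (J(g, Y) = (Y*g - 5)/8 = (-5 + Y*g)/8 = -5/8 + Y*g/8)
(-52 + 20)*J((4 - 5)*(0 - 5), 1/(w(4) + 11)) = (-52 + 20)*(-5/8 + ((4 - 5)*(0 - 5))/(8*(2*4 + 11))) = -32*(-5/8 + (-1*(-5))/(8*(8 + 11))) = -32*(-5/8 + (⅛)*5/19) = -32*(-5/8 + (⅛)*(1/19)*5) = -32*(-5/8 + 5/152) = -32*(-45/76) = 360/19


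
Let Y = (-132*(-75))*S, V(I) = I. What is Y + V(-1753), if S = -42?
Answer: -417553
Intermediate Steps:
Y = -415800 (Y = -132*(-75)*(-42) = 9900*(-42) = -415800)
Y + V(-1753) = -415800 - 1753 = -417553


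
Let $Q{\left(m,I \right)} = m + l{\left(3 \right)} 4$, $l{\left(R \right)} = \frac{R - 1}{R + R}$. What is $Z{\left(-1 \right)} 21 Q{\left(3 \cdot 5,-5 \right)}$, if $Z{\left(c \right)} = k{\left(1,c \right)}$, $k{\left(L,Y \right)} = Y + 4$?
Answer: $1029$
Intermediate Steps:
$k{\left(L,Y \right)} = 4 + Y$
$Z{\left(c \right)} = 4 + c$
$l{\left(R \right)} = \frac{-1 + R}{2 R}$
$Q{\left(m,I \right)} = \frac{4}{3} + m$ ($Q{\left(m,I \right)} = m + \frac{-1 + 3}{2 \cdot 3} \cdot 4 = m + \frac{1}{2} \cdot \frac{1}{3} \cdot 2 \cdot 4 = m + \frac{1}{3} \cdot 4 = m + \frac{4}{3} = \frac{4}{3} + m$)
$Z{\left(-1 \right)} 21 Q{\left(3 \cdot 5,-5 \right)} = \left(4 - 1\right) 21 \left(\frac{4}{3} + 3 \cdot 5\right) = 3 \cdot 21 \left(\frac{4}{3} + 15\right) = 63 \cdot \frac{49}{3} = 1029$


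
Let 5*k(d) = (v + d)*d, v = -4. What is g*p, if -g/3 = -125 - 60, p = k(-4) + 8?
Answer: 7992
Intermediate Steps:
k(d) = d*(-4 + d)/5 (k(d) = ((-4 + d)*d)/5 = (d*(-4 + d))/5 = d*(-4 + d)/5)
p = 72/5 (p = (1/5)*(-4)*(-4 - 4) + 8 = (1/5)*(-4)*(-8) + 8 = 32/5 + 8 = 72/5 ≈ 14.400)
g = 555 (g = -3*(-125 - 60) = -3*(-185) = 555)
g*p = 555*(72/5) = 7992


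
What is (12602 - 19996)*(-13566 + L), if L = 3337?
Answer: 75633226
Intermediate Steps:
(12602 - 19996)*(-13566 + L) = (12602 - 19996)*(-13566 + 3337) = -7394*(-10229) = 75633226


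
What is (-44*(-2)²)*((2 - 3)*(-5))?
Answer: -880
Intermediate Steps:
(-44*(-2)²)*((2 - 3)*(-5)) = (-44*4)*(-1*(-5)) = -176*5 = -880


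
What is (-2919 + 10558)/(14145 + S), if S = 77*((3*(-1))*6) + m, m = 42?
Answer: 7639/12801 ≈ 0.59675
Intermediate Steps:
S = -1344 (S = 77*((3*(-1))*6) + 42 = 77*(-3*6) + 42 = 77*(-18) + 42 = -1386 + 42 = -1344)
(-2919 + 10558)/(14145 + S) = (-2919 + 10558)/(14145 - 1344) = 7639/12801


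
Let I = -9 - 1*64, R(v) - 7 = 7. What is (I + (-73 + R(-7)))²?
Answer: 17424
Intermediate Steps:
R(v) = 14 (R(v) = 7 + 7 = 14)
I = -73 (I = -9 - 64 = -73)
(I + (-73 + R(-7)))² = (-73 + (-73 + 14))² = (-73 - 59)² = (-132)² = 17424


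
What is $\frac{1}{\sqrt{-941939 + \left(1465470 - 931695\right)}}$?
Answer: $- \frac{i \sqrt{102041}}{204082} \approx - 0.0015652 i$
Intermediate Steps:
$\frac{1}{\sqrt{-941939 + \left(1465470 - 931695\right)}} = \frac{1}{\sqrt{-941939 + 533775}} = \frac{1}{\sqrt{-408164}} = \frac{1}{2 i \sqrt{102041}} = - \frac{i \sqrt{102041}}{204082}$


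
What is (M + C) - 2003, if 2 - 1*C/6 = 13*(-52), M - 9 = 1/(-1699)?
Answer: 3523725/1699 ≈ 2074.0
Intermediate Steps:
M = 15290/1699 (M = 9 + 1/(-1699) = 9 - 1/1699 = 15290/1699 ≈ 8.9994)
C = 4068 (C = 12 - 78*(-52) = 12 - 6*(-676) = 12 + 4056 = 4068)
(M + C) - 2003 = (15290/1699 + 4068) - 2003 = 6926822/1699 - 2003 = 3523725/1699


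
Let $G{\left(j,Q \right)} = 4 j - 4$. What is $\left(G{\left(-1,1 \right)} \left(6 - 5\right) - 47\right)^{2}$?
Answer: $3025$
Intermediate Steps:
$G{\left(j,Q \right)} = -4 + 4 j$
$\left(G{\left(-1,1 \right)} \left(6 - 5\right) - 47\right)^{2} = \left(\left(-4 + 4 \left(-1\right)\right) \left(6 - 5\right) - 47\right)^{2} = \left(\left(-4 - 4\right) 1 - 47\right)^{2} = \left(\left(-8\right) 1 - 47\right)^{2} = \left(-8 - 47\right)^{2} = \left(-55\right)^{2} = 3025$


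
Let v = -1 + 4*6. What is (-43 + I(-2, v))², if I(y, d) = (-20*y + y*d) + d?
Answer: 676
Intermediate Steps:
v = 23 (v = -1 + 24 = 23)
I(y, d) = d - 20*y + d*y (I(y, d) = (-20*y + d*y) + d = d - 20*y + d*y)
(-43 + I(-2, v))² = (-43 + (23 - 20*(-2) + 23*(-2)))² = (-43 + (23 + 40 - 46))² = (-43 + 17)² = (-26)² = 676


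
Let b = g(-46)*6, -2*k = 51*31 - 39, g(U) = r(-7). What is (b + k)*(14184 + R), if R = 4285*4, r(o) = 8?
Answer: -22647252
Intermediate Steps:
g(U) = 8
k = -771 (k = -(51*31 - 39)/2 = -(1581 - 39)/2 = -1/2*1542 = -771)
R = 17140
b = 48 (b = 8*6 = 48)
(b + k)*(14184 + R) = (48 - 771)*(14184 + 17140) = -723*31324 = -22647252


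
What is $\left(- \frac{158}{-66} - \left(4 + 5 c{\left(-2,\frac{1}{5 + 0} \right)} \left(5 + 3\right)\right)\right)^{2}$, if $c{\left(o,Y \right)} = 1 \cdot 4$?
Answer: $\frac{28440889}{1089} \approx 26117.0$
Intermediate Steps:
$c{\left(o,Y \right)} = 4$
$\left(- \frac{158}{-66} - \left(4 + 5 c{\left(-2,\frac{1}{5 + 0} \right)} \left(5 + 3\right)\right)\right)^{2} = \left(- \frac{158}{-66} - \left(4 + 5 \cdot 4 \left(5 + 3\right)\right)\right)^{2} = \left(\left(-158\right) \left(- \frac{1}{66}\right) - \left(4 + 5 \cdot 4 \cdot 8\right)\right)^{2} = \left(\frac{79}{33} - 164\right)^{2} = \left(- \frac{5333}{33}\right)^{2} = \frac{28440889}{1089}$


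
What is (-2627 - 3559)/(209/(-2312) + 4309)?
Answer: -4767344/3320733 ≈ -1.4356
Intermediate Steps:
(-2627 - 3559)/(209/(-2312) + 4309) = -6186/(209*(-1/2312) + 4309) = -6186/(-209/2312 + 4309) = -6186/9962199/2312 = -6186*2312/9962199 = -4767344/3320733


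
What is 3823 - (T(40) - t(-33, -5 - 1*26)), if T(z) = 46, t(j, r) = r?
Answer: 3746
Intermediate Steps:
3823 - (T(40) - t(-33, -5 - 1*26)) = 3823 - (46 - (-5 - 1*26)) = 3823 - (46 - (-5 - 26)) = 3823 - (46 - 1*(-31)) = 3823 - (46 + 31) = 3823 - 1*77 = 3823 - 77 = 3746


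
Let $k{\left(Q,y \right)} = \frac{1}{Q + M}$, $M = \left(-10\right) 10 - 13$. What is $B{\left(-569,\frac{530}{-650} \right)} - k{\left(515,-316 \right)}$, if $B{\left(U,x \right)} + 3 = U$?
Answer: $- \frac{229945}{402} \approx -572.0$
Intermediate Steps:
$M = -113$ ($M = -100 - 13 = -113$)
$B{\left(U,x \right)} = -3 + U$
$k{\left(Q,y \right)} = \frac{1}{-113 + Q}$ ($k{\left(Q,y \right)} = \frac{1}{Q - 113} = \frac{1}{-113 + Q}$)
$B{\left(-569,\frac{530}{-650} \right)} - k{\left(515,-316 \right)} = \left(-3 - 569\right) - \frac{1}{-113 + 515} = -572 - \frac{1}{402} = - \frac{229945}{402}$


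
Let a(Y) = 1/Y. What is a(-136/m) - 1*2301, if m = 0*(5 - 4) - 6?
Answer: -156465/68 ≈ -2301.0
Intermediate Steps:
m = -6 (m = 0*1 - 6 = 0 - 6 = -6)
a(-136/m) - 1*2301 = 1/(-136/(-6)) - 1*2301 = 1/(-136*(-1/6)) - 2301 = 1/(68/3) - 2301 = 3/68 - 2301 = -156465/68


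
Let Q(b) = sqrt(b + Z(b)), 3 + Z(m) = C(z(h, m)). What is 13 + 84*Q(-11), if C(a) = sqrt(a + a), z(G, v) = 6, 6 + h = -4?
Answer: 13 + 84*sqrt(-14 + 2*sqrt(3)) ≈ 13.0 + 272.66*I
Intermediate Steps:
h = -10 (h = -6 - 4 = -10)
C(a) = sqrt(2)*sqrt(a) (C(a) = sqrt(2*a) = sqrt(2)*sqrt(a))
Z(m) = -3 + 2*sqrt(3) (Z(m) = -3 + sqrt(2)*sqrt(6) = -3 + 2*sqrt(3))
Q(b) = sqrt(-3 + b + 2*sqrt(3)) (Q(b) = sqrt(b + (-3 + 2*sqrt(3))) = sqrt(-3 + b + 2*sqrt(3)))
13 + 84*Q(-11) = 13 + 84*sqrt(-3 - 11 + 2*sqrt(3)) = 13 + 84*sqrt(-14 + 2*sqrt(3))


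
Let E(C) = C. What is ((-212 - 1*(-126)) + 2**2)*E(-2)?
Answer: 164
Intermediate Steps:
((-212 - 1*(-126)) + 2**2)*E(-2) = ((-212 - 1*(-126)) + 2**2)*(-2) = ((-212 + 126) + 4)*(-2) = (-86 + 4)*(-2) = -82*(-2) = 164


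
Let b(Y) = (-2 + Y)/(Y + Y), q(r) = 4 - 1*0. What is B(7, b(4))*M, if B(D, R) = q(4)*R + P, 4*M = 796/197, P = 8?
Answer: 1791/197 ≈ 9.0914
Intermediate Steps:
q(r) = 4 (q(r) = 4 + 0 = 4)
b(Y) = (-2 + Y)/(2*Y) (b(Y) = (-2 + Y)/((2*Y)) = (-2 + Y)*(1/(2*Y)) = (-2 + Y)/(2*Y))
M = 199/197 (M = (796/197)/4 = (796*(1/197))/4 = (¼)*(796/197) = 199/197 ≈ 1.0102)
B(D, R) = 8 + 4*R (B(D, R) = 4*R + 8 = 8 + 4*R)
B(7, b(4))*M = (8 + 4*((½)*(-2 + 4)/4))*(199/197) = (8 + 4*((½)*(¼)*2))*(199/197) = (8 + 4*(¼))*(199/197) = (8 + 1)*(199/197) = 9*(199/197) = 1791/197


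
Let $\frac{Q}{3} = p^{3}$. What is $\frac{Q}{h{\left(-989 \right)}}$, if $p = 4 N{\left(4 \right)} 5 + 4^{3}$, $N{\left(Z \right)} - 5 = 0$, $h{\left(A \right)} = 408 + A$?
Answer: $- \frac{13232832}{581} \approx -22776.0$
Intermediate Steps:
$N{\left(Z \right)} = 5$ ($N{\left(Z \right)} = 5 + 0 = 5$)
$p = 164$ ($p = 4 \cdot 5 \cdot 5 + 4^{3} = 20 \cdot 5 + 64 = 100 + 64 = 164$)
$Q = 13232832$ ($Q = 3 \cdot 164^{3} = 3 \cdot 4410944 = 13232832$)
$\frac{Q}{h{\left(-989 \right)}} = \frac{13232832}{408 - 989} = \frac{13232832}{-581} = 13232832 \left(- \frac{1}{581}\right) = - \frac{13232832}{581}$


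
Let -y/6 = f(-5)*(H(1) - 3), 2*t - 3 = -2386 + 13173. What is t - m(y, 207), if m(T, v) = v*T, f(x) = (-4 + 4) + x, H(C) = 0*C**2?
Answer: 24025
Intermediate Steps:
H(C) = 0
t = 5395 (t = 3/2 + (-2386 + 13173)/2 = 3/2 + (1/2)*10787 = 3/2 + 10787/2 = 5395)
f(x) = x (f(x) = 0 + x = x)
y = -90 (y = -(-30)*(0 - 3) = -(-30)*(-3) = -6*15 = -90)
m(T, v) = T*v
t - m(y, 207) = 5395 - (-90)*207 = 5395 - 1*(-18630) = 5395 + 18630 = 24025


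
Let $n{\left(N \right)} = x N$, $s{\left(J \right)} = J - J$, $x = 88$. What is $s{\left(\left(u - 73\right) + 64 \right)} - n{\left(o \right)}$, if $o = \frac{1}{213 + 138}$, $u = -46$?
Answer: $- \frac{88}{351} \approx -0.25071$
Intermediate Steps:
$s{\left(J \right)} = 0$
$o = \frac{1}{351} \approx 0.002849$
$n{\left(N \right)} = 88 N$
$s{\left(\left(u - 73\right) + 64 \right)} - n{\left(o \right)} = 0 - 88 \cdot \frac{1}{351} = 0 - \frac{88}{351} = - \frac{88}{351}$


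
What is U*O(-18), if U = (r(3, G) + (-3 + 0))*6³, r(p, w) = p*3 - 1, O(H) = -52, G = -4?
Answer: -56160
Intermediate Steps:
r(p, w) = -1 + 3*p (r(p, w) = 3*p - 1 = -1 + 3*p)
U = 1080 (U = ((-1 + 3*3) + (-3 + 0))*6³ = ((-1 + 9) - 3)*216 = (8 - 3)*216 = 5*216 = 1080)
U*O(-18) = 1080*(-52) = -56160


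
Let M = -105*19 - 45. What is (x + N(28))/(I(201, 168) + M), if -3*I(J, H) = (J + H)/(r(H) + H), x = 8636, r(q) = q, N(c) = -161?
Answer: -949200/228521 ≈ -4.1537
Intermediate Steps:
M = -2040 (M = -1995 - 45 = -2040)
I(J, H) = -(H + J)/(6*H) (I(J, H) = -(J + H)/(3*(H + H)) = -(H + J)/(3*(2*H)) = -(H + J)*1/(2*H)/3 = -(H + J)/(6*H))
(x + N(28))/(I(201, 168) + M) = (8636 - 161)/((⅙)*(-1*168 - 1*201)/168 - 2040) = 8475/((⅙)*(1/168)*(-168 - 201) - 2040) = 8475/((⅙)*(1/168)*(-369) - 2040) = 8475/(-41/112 - 2040) = 8475/(-228521/112) = 8475*(-112/228521) = -949200/228521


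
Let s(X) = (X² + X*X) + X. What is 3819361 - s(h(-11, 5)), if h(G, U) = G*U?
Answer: 3813366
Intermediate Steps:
s(X) = X + 2*X² (s(X) = (X² + X²) + X = 2*X² + X = X + 2*X²)
3819361 - s(h(-11, 5)) = 3819361 - (-11*5)*(1 + 2*(-11*5)) = 3819361 - (-55)*(1 + 2*(-55)) = 3819361 - (-55)*(1 - 110) = 3819361 - (-55)*(-109) = 3819361 - 1*5995 = 3819361 - 5995 = 3813366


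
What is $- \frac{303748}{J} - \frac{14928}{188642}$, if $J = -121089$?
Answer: $\frac{27746006812}{11421235569} \approx 2.4293$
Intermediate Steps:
$- \frac{303748}{J} - \frac{14928}{188642} = - \frac{303748}{-121089} - \frac{14928}{188642} = \left(-303748\right) \left(- \frac{1}{121089}\right) - \frac{7464}{94321} = \frac{303748}{121089} - \frac{7464}{94321} = \frac{27746006812}{11421235569}$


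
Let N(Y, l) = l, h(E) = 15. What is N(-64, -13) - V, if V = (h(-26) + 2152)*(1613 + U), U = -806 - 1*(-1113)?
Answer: -4160653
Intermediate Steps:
U = 307 (U = -806 + 1113 = 307)
V = 4160640 (V = (15 + 2152)*(1613 + 307) = 2167*1920 = 4160640)
N(-64, -13) - V = -13 - 1*4160640 = -13 - 4160640 = -4160653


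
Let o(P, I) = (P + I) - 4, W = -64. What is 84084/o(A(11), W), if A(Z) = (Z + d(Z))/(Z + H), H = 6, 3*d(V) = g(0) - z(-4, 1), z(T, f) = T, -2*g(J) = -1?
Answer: -2858856/2287 ≈ -1250.0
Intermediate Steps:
g(J) = ½ (g(J) = -½*(-1) = ½)
d(V) = 3/2 (d(V) = (½ - 1*(-4))/3 = (½ + 4)/3 = (⅓)*(9/2) = 3/2)
A(Z) = (3/2 + Z)/(6 + Z) (A(Z) = (Z + 3/2)/(Z + 6) = (3/2 + Z)/(6 + Z))
o(P, I) = -4 + I + P (o(P, I) = (I + P) - 4 = -4 + I + P)
84084/o(A(11), W) = 84084/(-4 - 64 + (3/2 + 11)/(6 + 11)) = 84084/(-4 - 64 + (25/2)/17) = 84084/(-4 - 64 + (1/17)*(25/2)) = 84084/(-4 - 64 + 25/34) = 84084/(-2287/34) = 84084*(-34/2287) = -2858856/2287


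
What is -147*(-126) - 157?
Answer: 18365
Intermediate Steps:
-147*(-126) - 157 = 18522 - 157 = 18365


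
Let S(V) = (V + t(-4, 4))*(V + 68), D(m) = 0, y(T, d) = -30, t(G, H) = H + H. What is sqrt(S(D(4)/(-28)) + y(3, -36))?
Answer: sqrt(514) ≈ 22.672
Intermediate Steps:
t(G, H) = 2*H
S(V) = (8 + V)*(68 + V) (S(V) = (V + 2*4)*(V + 68) = (V + 8)*(68 + V) = (8 + V)*(68 + V))
sqrt(S(D(4)/(-28)) + y(3, -36)) = sqrt((544 + (0/(-28))**2 + 76*(0/(-28))) - 30) = sqrt((544 + (0*(-1/28))**2 + 76*(0*(-1/28))) - 30) = sqrt((544 + 0**2 + 76*0) - 30) = sqrt((544 + 0 + 0) - 30) = sqrt(544 - 30) = sqrt(514)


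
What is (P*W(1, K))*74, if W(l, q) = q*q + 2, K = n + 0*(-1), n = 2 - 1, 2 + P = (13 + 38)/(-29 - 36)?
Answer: -40182/65 ≈ -618.18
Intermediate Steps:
P = -181/65 (P = -2 + (13 + 38)/(-29 - 36) = -2 + 51/(-65) = -2 + 51*(-1/65) = -2 - 51/65 = -181/65 ≈ -2.7846)
n = 1
K = 1 (K = 1 + 0*(-1) = 1 + 0 = 1)
W(l, q) = 2 + q**2 (W(l, q) = q**2 + 2 = 2 + q**2)
(P*W(1, K))*74 = -181*(2 + 1**2)/65*74 = -181*(2 + 1)/65*74 = -181/65*3*74 = -543/65*74 = -40182/65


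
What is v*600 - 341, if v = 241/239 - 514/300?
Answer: -182591/239 ≈ -763.98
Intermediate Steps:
v = -25273/35850 (v = 241*(1/239) - 514*1/300 = 241/239 - 257/150 = -25273/35850 ≈ -0.70497)
v*600 - 341 = -25273/35850*600 - 341 = -101092/239 - 341 = -182591/239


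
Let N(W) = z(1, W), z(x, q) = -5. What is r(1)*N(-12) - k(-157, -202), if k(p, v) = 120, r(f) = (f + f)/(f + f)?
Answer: -125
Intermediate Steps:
N(W) = -5
r(f) = 1 (r(f) = (2*f)/((2*f)) = (2*f)*(1/(2*f)) = 1)
r(1)*N(-12) - k(-157, -202) = 1*(-5) - 1*120 = -5 - 120 = -125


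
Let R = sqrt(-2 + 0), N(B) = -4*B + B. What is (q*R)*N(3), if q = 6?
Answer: -54*I*sqrt(2) ≈ -76.368*I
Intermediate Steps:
N(B) = -3*B
R = I*sqrt(2) (R = sqrt(-2) = I*sqrt(2) ≈ 1.4142*I)
(q*R)*N(3) = (6*(I*sqrt(2)))*(-3*3) = (6*I*sqrt(2))*(-9) = -54*I*sqrt(2)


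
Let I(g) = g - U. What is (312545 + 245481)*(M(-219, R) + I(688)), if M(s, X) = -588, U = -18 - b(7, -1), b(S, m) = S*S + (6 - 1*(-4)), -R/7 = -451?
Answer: 98770602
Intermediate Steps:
R = 3157 (R = -7*(-451) = 3157)
b(S, m) = 10 + S**2 (b(S, m) = S**2 + (6 + 4) = S**2 + 10 = 10 + S**2)
U = -77 (U = -18 - (10 + 7**2) = -18 - (10 + 49) = -18 - 1*59 = -18 - 59 = -77)
I(g) = 77 + g (I(g) = g - 1*(-77) = g + 77 = 77 + g)
(312545 + 245481)*(M(-219, R) + I(688)) = (312545 + 245481)*(-588 + (77 + 688)) = 558026*(-588 + 765) = 558026*177 = 98770602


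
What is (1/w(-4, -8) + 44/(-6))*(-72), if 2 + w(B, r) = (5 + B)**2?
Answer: 600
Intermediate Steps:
w(B, r) = -2 + (5 + B)**2
(1/w(-4, -8) + 44/(-6))*(-72) = (1/(-2 + (5 - 4)**2) + 44/(-6))*(-72) = (1/(-2 + 1**2) + 44*(-1/6))*(-72) = (1/(-2 + 1) - 22/3)*(-72) = (1/(-1) - 22/3)*(-72) = (-1 - 22/3)*(-72) = -25/3*(-72) = 600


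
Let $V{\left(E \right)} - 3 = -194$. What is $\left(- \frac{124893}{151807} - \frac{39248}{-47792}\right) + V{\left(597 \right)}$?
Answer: $- \frac{86609147039}{453447509} \approx -191.0$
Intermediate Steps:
$V{\left(E \right)} = -191$ ($V{\left(E \right)} = 3 - 194 = -191$)
$\left(- \frac{124893}{151807} - \frac{39248}{-47792}\right) + V{\left(597 \right)} = \left(- \frac{124893}{151807} - \frac{39248}{-47792}\right) - 191 = \left(\left(-124893\right) \frac{1}{151807} - - \frac{2453}{2987}\right) - 191 = \left(- \frac{124893}{151807} + \frac{2453}{2987}\right) - 191 = - \frac{672820}{453447509} - 191 = - \frac{86609147039}{453447509}$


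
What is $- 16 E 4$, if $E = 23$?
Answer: $-1472$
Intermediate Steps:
$- 16 E 4 = \left(-16\right) 23 \cdot 4 = \left(-368\right) 4 = -1472$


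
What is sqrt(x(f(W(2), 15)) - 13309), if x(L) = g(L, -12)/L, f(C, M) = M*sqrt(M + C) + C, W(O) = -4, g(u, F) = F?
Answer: sqrt(53224 - 199635*sqrt(11))/sqrt(-4 + 15*sqrt(11)) ≈ 115.37*I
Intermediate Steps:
f(C, M) = C + M*sqrt(C + M) (f(C, M) = M*sqrt(C + M) + C = C + M*sqrt(C + M))
x(L) = -12/L
sqrt(x(f(W(2), 15)) - 13309) = sqrt(-12/(-4 + 15*sqrt(-4 + 15)) - 13309) = sqrt(-12/(-4 + 15*sqrt(11)) - 13309) = sqrt(-13309 - 12/(-4 + 15*sqrt(11)))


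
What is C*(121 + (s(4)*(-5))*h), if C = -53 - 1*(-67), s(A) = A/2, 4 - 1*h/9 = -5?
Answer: -9646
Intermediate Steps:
h = 81 (h = 36 - 9*(-5) = 36 + 45 = 81)
s(A) = A/2 (s(A) = A*(1/2) = A/2)
C = 14 (C = -53 + 67 = 14)
C*(121 + (s(4)*(-5))*h) = 14*(121 + (((1/2)*4)*(-5))*81) = 14*(121 + (2*(-5))*81) = 14*(121 - 10*81) = 14*(121 - 810) = 14*(-689) = -9646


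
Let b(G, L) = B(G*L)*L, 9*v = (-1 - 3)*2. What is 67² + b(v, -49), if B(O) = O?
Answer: 21193/9 ≈ 2354.8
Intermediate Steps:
v = -8/9 (v = ((-1 - 3)*2)/9 = (-4*2)/9 = (⅑)*(-8) = -8/9 ≈ -0.88889)
b(G, L) = G*L² (b(G, L) = (G*L)*L = G*L²)
67² + b(v, -49) = 67² - 8/9*(-49)² = 4489 - 8/9*2401 = 4489 - 19208/9 = 21193/9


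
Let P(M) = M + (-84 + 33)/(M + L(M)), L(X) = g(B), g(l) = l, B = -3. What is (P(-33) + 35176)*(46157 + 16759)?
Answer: 2211146119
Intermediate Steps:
L(X) = -3
P(M) = M - 51/(-3 + M) (P(M) = M + (-84 + 33)/(M - 3) = M - 51/(-3 + M))
(P(-33) + 35176)*(46157 + 16759) = ((-51 + (-33)**2 - 3*(-33))/(-3 - 33) + 35176)*(46157 + 16759) = ((-51 + 1089 + 99)/(-36) + 35176)*62916 = (-1/36*1137 + 35176)*62916 = (-379/12 + 35176)*62916 = (421733/12)*62916 = 2211146119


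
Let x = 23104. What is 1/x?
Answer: 1/23104 ≈ 4.3283e-5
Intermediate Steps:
1/x = 1/23104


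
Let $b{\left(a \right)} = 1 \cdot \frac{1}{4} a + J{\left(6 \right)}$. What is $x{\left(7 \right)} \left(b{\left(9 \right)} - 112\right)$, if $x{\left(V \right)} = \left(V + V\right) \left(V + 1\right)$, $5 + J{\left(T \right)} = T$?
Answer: $-12180$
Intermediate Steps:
$J{\left(T \right)} = -5 + T$
$b{\left(a \right)} = 1 + \frac{a}{4}$ ($b{\left(a \right)} = 1 \cdot \frac{1}{4} a + \left(-5 + 6\right) = 1 \cdot \frac{1}{4} a + 1 = \frac{a}{4} + 1 = 1 + \frac{a}{4}$)
$x{\left(V \right)} = 2 V \left(1 + V\right)$
$x{\left(7 \right)} \left(b{\left(9 \right)} - 112\right) = 2 \cdot 7 \left(1 + 7\right) \left(\left(1 + \frac{1}{4} \cdot 9\right) - 112\right) = 2 \cdot 7 \cdot 8 \left(\left(1 + \frac{9}{4}\right) - 112\right) = 112 \left(\frac{13}{4} - 112\right) = 112 \left(- \frac{435}{4}\right) = -12180$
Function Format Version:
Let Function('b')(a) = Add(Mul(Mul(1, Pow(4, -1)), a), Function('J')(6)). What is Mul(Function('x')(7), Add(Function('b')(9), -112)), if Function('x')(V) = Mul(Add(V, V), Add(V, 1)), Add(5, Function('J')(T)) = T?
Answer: -12180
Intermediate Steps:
Function('J')(T) = Add(-5, T)
Function('b')(a) = Add(1, Mul(Rational(1, 4), a)) (Function('b')(a) = Add(Mul(Mul(1, Pow(4, -1)), a), Add(-5, 6)) = Add(Mul(Mul(1, Rational(1, 4)), a), 1) = Add(Mul(Rational(1, 4), a), 1) = Add(1, Mul(Rational(1, 4), a)))
Function('x')(V) = Mul(2, V, Add(1, V)) (Function('x')(V) = Mul(Mul(2, V), Add(1, V)) = Mul(2, V, Add(1, V)))
Mul(Function('x')(7), Add(Function('b')(9), -112)) = Mul(Mul(2, 7, Add(1, 7)), Add(Add(1, Mul(Rational(1, 4), 9)), -112)) = Mul(Mul(2, 7, 8), Add(Add(1, Rational(9, 4)), -112)) = Mul(112, Add(Rational(13, 4), -112)) = Mul(112, Rational(-435, 4)) = -12180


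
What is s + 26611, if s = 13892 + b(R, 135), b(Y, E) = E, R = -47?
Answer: 40638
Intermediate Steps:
s = 14027 (s = 13892 + 135 = 14027)
s + 26611 = 14027 + 26611 = 40638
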